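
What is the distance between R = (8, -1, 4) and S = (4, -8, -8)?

d = √[(x₂-x₁)² + (y₂-y₁)² + (z₂-z₁)²]
  = √[(-4)² + (-7)² + (-12)²]
  = √[16 + 49 + 144]
  = √209
  ≈ 14.46

14.46


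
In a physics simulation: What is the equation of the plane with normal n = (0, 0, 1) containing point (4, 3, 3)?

The plane through P with normal n = (a, b, c) satisfies n·(r - P) = 0,
i.e. ax + by + cz = a·x₀ + b·y₀ + c·z₀.
d = 0·4 + 0·3 + 1·3
  = 0 + 0 + 3
  = 3
Equation: z = 3

z = 3


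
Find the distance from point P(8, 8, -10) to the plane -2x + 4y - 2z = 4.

distance = |a·x₀ + b·y₀ + c·z₀ - d| / √(a² + b² + c²)
  = |(-2)·8 + 4·8 + (-2)·(-10) - 4| / √((-2)² + 4² + (-2)²)
  = |-16 + 32 + 20 - 4| / √(4 + 16 + 4)
  = |32| / √24
  = 32 / 4.899
  ≈ 6.532

6.532


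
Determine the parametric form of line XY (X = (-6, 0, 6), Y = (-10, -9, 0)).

Direction vector d = Y - X = (-10 + 6, -9 + 0, 0 - 6) = (-4, -9, -6)
Parametric form r = X + t·d:
x = -6 - 4t, y = 0 - 9t, z = 6 - 6t

x = -6 - 4t, y = 0 - 9t, z = 6 - 6t


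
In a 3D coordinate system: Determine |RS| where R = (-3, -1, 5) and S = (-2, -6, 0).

d = √[(x₂-x₁)² + (y₂-y₁)² + (z₂-z₁)²]
  = √[1² + (-5)² + (-5)²]
  = √[1 + 25 + 25]
  = √51
  ≈ 7.141

7.141


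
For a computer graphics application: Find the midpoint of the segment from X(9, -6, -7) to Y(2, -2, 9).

M = ((x₁+x₂)/2, (y₁+y₂)/2, (z₁+z₂)/2)
  = ((9 + 2)/2, (-6 - 2)/2, (-7 + 9)/2)
  = (11/2, -8/2, 2/2)
  = (5.5, -4, 1)

(5.5, -4, 1)


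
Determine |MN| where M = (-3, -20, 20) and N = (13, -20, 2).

d = √[(x₂-x₁)² + (y₂-y₁)² + (z₂-z₁)²]
  = √[16² + 0² + (-18)²]
  = √[256 + 0 + 324]
  = √580
  ≈ 24.08

24.08


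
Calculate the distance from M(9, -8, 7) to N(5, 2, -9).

d = √[(x₂-x₁)² + (y₂-y₁)² + (z₂-z₁)²]
  = √[(-4)² + 10² + (-16)²]
  = √[16 + 100 + 256]
  = √372
  ≈ 19.29

19.29


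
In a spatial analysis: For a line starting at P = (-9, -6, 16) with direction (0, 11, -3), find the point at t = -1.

P(t) = P + t·d
  = (-9 + 0·(-1), -6 + 11·(-1), 16 + (-3)·(-1))
  = (-9 + 0, -6 - 11, 16 + 3)
  = (-9, -17, 19)

(-9, -17, 19)


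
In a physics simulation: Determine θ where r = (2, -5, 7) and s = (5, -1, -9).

r·s = 2·5 + (-5)·(-1) + 7·(-9) = 10 + 5 - 63 = -48
|r| = √(2² + (-5)² + 7²) = √78 ≈ 8.832
|s| = √(5² + (-1)² + (-9)²) = √107 ≈ 10.34
cos θ = (r·s)/(|r||s|) = -48/(8.832·10.34) ≈ -0.5254
θ = arccos(-0.5254) ≈ 121.7°

121.7°


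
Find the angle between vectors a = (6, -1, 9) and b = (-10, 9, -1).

a·b = 6·(-10) + (-1)·9 + 9·(-1) = -60 - 9 - 9 = -78
|a| = √(6² + (-1)² + 9²) = √118 ≈ 10.86
|b| = √((-10)² + 9² + (-1)²) = √182 ≈ 13.49
cos θ = (a·b)/(|a||b|) = -78/(10.86·13.49) ≈ -0.5323
θ = arccos(-0.5323) ≈ 122.2°

122.2°


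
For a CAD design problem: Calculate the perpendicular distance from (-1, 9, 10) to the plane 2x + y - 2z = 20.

distance = |a·x₀ + b·y₀ + c·z₀ - d| / √(a² + b² + c²)
  = |2·(-1) + 1·9 + (-2)·10 - 20| / √(2² + 1² + (-2)²)
  = |-2 + 9 - 20 - 20| / √(4 + 1 + 4)
  = |-33| / √9
  = 33 / 3
  ≈ 11

11


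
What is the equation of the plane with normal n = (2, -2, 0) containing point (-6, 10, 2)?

The plane through P with normal n = (a, b, c) satisfies n·(r - P) = 0,
i.e. ax + by + cz = a·x₀ + b·y₀ + c·z₀.
d = 2·(-6) + (-2)·10 + 0·2
  = -12 - 20 + 0
  = -32
Equation: 2x - 2y = -32

2x - 2y = -32


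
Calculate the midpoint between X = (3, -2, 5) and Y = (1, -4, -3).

M = ((x₁+x₂)/2, (y₁+y₂)/2, (z₁+z₂)/2)
  = ((3 + 1)/2, (-2 - 4)/2, (5 - 3)/2)
  = (4/2, -6/2, 2/2)
  = (2, -3, 1)

(2, -3, 1)


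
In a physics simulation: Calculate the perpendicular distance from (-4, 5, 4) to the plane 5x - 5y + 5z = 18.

distance = |a·x₀ + b·y₀ + c·z₀ - d| / √(a² + b² + c²)
  = |5·(-4) + (-5)·5 + 5·4 - 18| / √(5² + (-5)² + 5²)
  = |-20 - 25 + 20 - 18| / √(25 + 25 + 25)
  = |-43| / √75
  = 43 / 8.66
  ≈ 4.965

4.965


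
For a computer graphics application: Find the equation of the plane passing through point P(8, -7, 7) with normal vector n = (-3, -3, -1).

The plane through P with normal n = (a, b, c) satisfies n·(r - P) = 0,
i.e. ax + by + cz = a·x₀ + b·y₀ + c·z₀.
d = (-3)·8 + (-3)·(-7) + (-1)·7
  = -24 + 21 - 7
  = -10
Equation: -3x - 3y - z = -10

-3x - 3y - z = -10


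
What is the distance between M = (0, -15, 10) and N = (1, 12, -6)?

d = √[(x₂-x₁)² + (y₂-y₁)² + (z₂-z₁)²]
  = √[1² + 27² + (-16)²]
  = √[1 + 729 + 256]
  = √986
  ≈ 31.4

31.4


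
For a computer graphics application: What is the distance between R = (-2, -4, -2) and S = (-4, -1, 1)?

d = √[(x₂-x₁)² + (y₂-y₁)² + (z₂-z₁)²]
  = √[(-2)² + 3² + 3²]
  = √[4 + 9 + 9]
  = √22
  ≈ 4.69

4.69


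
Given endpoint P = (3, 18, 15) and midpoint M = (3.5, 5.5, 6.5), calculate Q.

Q = 2M - P
  = (2·3.5 - 3, 2·5.5 - 18, 2·6.5 - 15)
  = (7 - 3, 11 - 18, 13 - 15)
  = (4, -7, -2)

(4, -7, -2)


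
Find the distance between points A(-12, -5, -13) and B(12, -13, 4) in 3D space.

d = √[(x₂-x₁)² + (y₂-y₁)² + (z₂-z₁)²]
  = √[24² + (-8)² + 17²]
  = √[576 + 64 + 289]
  = √929
  ≈ 30.48

30.48


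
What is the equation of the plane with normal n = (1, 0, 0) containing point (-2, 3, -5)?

The plane through P with normal n = (a, b, c) satisfies n·(r - P) = 0,
i.e. ax + by + cz = a·x₀ + b·y₀ + c·z₀.
d = 1·(-2) + 0·3 + 0·(-5)
  = -2 + 0 + 0
  = -2
Equation: x = -2

x = -2


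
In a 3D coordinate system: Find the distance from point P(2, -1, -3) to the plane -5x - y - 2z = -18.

distance = |a·x₀ + b·y₀ + c·z₀ - d| / √(a² + b² + c²)
  = |(-5)·2 + (-1)·(-1) + (-2)·(-3) - (-18)| / √((-5)² + (-1)² + (-2)²)
  = |-10 + 1 + 6 + 18| / √(25 + 1 + 4)
  = |15| / √30
  = 15 / 5.477
  ≈ 2.739

2.739


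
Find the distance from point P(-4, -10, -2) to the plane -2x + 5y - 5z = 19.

distance = |a·x₀ + b·y₀ + c·z₀ - d| / √(a² + b² + c²)
  = |(-2)·(-4) + 5·(-10) + (-5)·(-2) - 19| / √((-2)² + 5² + (-5)²)
  = |8 - 50 + 10 - 19| / √(4 + 25 + 25)
  = |-51| / √54
  = 51 / 7.348
  ≈ 6.94

6.94


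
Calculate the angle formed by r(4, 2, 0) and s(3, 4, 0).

r·s = 4·3 + 2·4 + 0·0 = 12 + 8 + 0 = 20
|r| = √(4² + 2² + 0²) = √20 ≈ 4.472
|s| = √(3² + 4² + 0²) = √25 ≈ 5
cos θ = (r·s)/(|r||s|) = 20/(4.472·5) ≈ 0.8944
θ = arccos(0.8944) ≈ 26.57°

26.57°


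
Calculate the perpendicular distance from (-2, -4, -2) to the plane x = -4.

distance = |a·x₀ + b·y₀ + c·z₀ - d| / √(a² + b² + c²)
  = |1·(-2) + 0·(-4) + 0·(-2) - (-4)| / √(1² + 0² + 0²)
  = |-2 + 0 + 0 + 4| / √(1 + 0 + 0)
  = |2| / √1
  = 2 / 1
  ≈ 2

2


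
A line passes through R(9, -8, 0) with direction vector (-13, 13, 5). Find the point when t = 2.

P(t) = R + t·d
  = (9 + (-13)·2, -8 + 13·2, 0 + 5·2)
  = (9 - 26, -8 + 26, 0 + 10)
  = (-17, 18, 10)

(-17, 18, 10)


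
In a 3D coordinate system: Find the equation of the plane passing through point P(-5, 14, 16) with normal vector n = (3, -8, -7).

The plane through P with normal n = (a, b, c) satisfies n·(r - P) = 0,
i.e. ax + by + cz = a·x₀ + b·y₀ + c·z₀.
d = 3·(-5) + (-8)·14 + (-7)·16
  = -15 - 112 - 112
  = -239
Equation: 3x - 8y - 7z = -239

3x - 8y - 7z = -239


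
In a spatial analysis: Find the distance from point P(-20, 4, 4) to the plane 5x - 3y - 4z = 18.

distance = |a·x₀ + b·y₀ + c·z₀ - d| / √(a² + b² + c²)
  = |5·(-20) + (-3)·4 + (-4)·4 - 18| / √(5² + (-3)² + (-4)²)
  = |-100 - 12 - 16 - 18| / √(25 + 9 + 16)
  = |-146| / √50
  = 146 / 7.071
  ≈ 20.65

20.65


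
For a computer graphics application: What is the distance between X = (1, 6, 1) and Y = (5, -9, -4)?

d = √[(x₂-x₁)² + (y₂-y₁)² + (z₂-z₁)²]
  = √[4² + (-15)² + (-5)²]
  = √[16 + 225 + 25]
  = √266
  ≈ 16.31

16.31


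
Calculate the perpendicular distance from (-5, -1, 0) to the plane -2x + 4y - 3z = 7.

distance = |a·x₀ + b·y₀ + c·z₀ - d| / √(a² + b² + c²)
  = |(-2)·(-5) + 4·(-1) + (-3)·0 - 7| / √((-2)² + 4² + (-3)²)
  = |10 - 4 + 0 - 7| / √(4 + 16 + 9)
  = |-1| / √29
  = 1 / 5.385
  ≈ 0.1857

0.1857


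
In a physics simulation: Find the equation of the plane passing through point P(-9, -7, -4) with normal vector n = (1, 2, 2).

The plane through P with normal n = (a, b, c) satisfies n·(r - P) = 0,
i.e. ax + by + cz = a·x₀ + b·y₀ + c·z₀.
d = 1·(-9) + 2·(-7) + 2·(-4)
  = -9 - 14 - 8
  = -31
Equation: x + 2y + 2z = -31

x + 2y + 2z = -31


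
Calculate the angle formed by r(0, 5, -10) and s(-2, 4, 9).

r·s = 0·(-2) + 5·4 + (-10)·9 = 0 + 20 - 90 = -70
|r| = √(0² + 5² + (-10)²) = √125 ≈ 11.18
|s| = √((-2)² + 4² + 9²) = √101 ≈ 10.05
cos θ = (r·s)/(|r||s|) = -70/(11.18·10.05) ≈ -0.623
θ = arccos(-0.623) ≈ 128.5°

128.5°


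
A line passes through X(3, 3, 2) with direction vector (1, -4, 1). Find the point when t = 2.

P(t) = X + t·d
  = (3 + 1·2, 3 + (-4)·2, 2 + 1·2)
  = (3 + 2, 3 - 8, 2 + 2)
  = (5, -5, 4)

(5, -5, 4)


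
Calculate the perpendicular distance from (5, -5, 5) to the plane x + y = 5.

distance = |a·x₀ + b·y₀ + c·z₀ - d| / √(a² + b² + c²)
  = |1·5 + 1·(-5) + 0·5 - 5| / √(1² + 1² + 0²)
  = |5 - 5 + 0 - 5| / √(1 + 1 + 0)
  = |-5| / √2
  = 5 / 1.414
  ≈ 3.536

3.536


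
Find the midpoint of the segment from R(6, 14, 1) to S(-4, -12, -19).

M = ((x₁+x₂)/2, (y₁+y₂)/2, (z₁+z₂)/2)
  = ((6 - 4)/2, (14 - 12)/2, (1 - 19)/2)
  = (2/2, 2/2, -18/2)
  = (1, 1, -9)

(1, 1, -9)


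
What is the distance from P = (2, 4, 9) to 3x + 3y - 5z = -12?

distance = |a·x₀ + b·y₀ + c·z₀ - d| / √(a² + b² + c²)
  = |3·2 + 3·4 + (-5)·9 - (-12)| / √(3² + 3² + (-5)²)
  = |6 + 12 - 45 + 12| / √(9 + 9 + 25)
  = |-15| / √43
  = 15 / 6.557
  ≈ 2.287

2.287


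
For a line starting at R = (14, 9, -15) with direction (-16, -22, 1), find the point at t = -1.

P(t) = R + t·d
  = (14 + (-16)·(-1), 9 + (-22)·(-1), -15 + 1·(-1))
  = (14 + 16, 9 + 22, -15 - 1)
  = (30, 31, -16)

(30, 31, -16)


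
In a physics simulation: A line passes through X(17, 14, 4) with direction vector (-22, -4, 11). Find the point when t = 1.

P(t) = X + t·d
  = (17 + (-22)·1, 14 + (-4)·1, 4 + 11·1)
  = (17 - 22, 14 - 4, 4 + 11)
  = (-5, 10, 15)

(-5, 10, 15)


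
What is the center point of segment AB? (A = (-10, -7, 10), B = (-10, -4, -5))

M = ((x₁+x₂)/2, (y₁+y₂)/2, (z₁+z₂)/2)
  = ((-10 - 10)/2, (-7 - 4)/2, (10 - 5)/2)
  = (-20/2, -11/2, 5/2)
  = (-10, -5.5, 2.5)

(-10, -5.5, 2.5)


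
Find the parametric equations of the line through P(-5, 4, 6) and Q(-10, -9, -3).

Direction vector d = Q - P = (-10 + 5, -9 - 4, -3 - 6) = (-5, -13, -9)
Parametric form r = P + t·d:
x = -5 - 5t, y = 4 - 13t, z = 6 - 9t

x = -5 - 5t, y = 4 - 13t, z = 6 - 9t


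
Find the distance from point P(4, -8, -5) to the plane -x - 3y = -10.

distance = |a·x₀ + b·y₀ + c·z₀ - d| / √(a² + b² + c²)
  = |(-1)·4 + (-3)·(-8) + 0·(-5) - (-10)| / √((-1)² + (-3)² + 0²)
  = |-4 + 24 + 0 + 10| / √(1 + 9 + 0)
  = |30| / √10
  = 30 / 3.162
  ≈ 9.487

9.487


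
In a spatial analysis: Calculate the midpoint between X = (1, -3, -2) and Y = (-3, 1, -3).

M = ((x₁+x₂)/2, (y₁+y₂)/2, (z₁+z₂)/2)
  = ((1 - 3)/2, (-3 + 1)/2, (-2 - 3)/2)
  = (-2/2, -2/2, -5/2)
  = (-1, -1, -2.5)

(-1, -1, -2.5)


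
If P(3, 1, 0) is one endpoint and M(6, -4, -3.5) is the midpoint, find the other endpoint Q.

Q = 2M - P
  = (2·6 - 3, 2·(-4) - 1, 2·(-3.5) - 0)
  = (12 - 3, -8 - 1, -7 + 0)
  = (9, -9, -7)

(9, -9, -7)


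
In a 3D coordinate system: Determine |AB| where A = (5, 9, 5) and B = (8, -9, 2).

d = √[(x₂-x₁)² + (y₂-y₁)² + (z₂-z₁)²]
  = √[3² + (-18)² + (-3)²]
  = √[9 + 324 + 9]
  = √342
  ≈ 18.49

18.49


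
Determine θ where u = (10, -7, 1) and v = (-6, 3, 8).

u·v = 10·(-6) + (-7)·3 + 1·8 = -60 - 21 + 8 = -73
|u| = √(10² + (-7)² + 1²) = √150 ≈ 12.25
|v| = √((-6)² + 3² + 8²) = √109 ≈ 10.44
cos θ = (u·v)/(|u||v|) = -73/(12.25·10.44) ≈ -0.5709
θ = arccos(-0.5709) ≈ 124.8°

124.8°


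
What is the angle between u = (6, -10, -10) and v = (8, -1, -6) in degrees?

u·v = 6·8 + (-10)·(-1) + (-10)·(-6) = 48 + 10 + 60 = 118
|u| = √(6² + (-10)² + (-10)²) = √236 ≈ 15.36
|v| = √(8² + (-1)² + (-6)²) = √101 ≈ 10.05
cos θ = (u·v)/(|u||v|) = 118/(15.36·10.05) ≈ 0.7643
θ = arccos(0.7643) ≈ 40.16°

40.16°


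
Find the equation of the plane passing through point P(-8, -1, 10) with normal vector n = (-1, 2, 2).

The plane through P with normal n = (a, b, c) satisfies n·(r - P) = 0,
i.e. ax + by + cz = a·x₀ + b·y₀ + c·z₀.
d = (-1)·(-8) + 2·(-1) + 2·10
  = 8 - 2 + 20
  = 26
Equation: -x + 2y + 2z = 26

-x + 2y + 2z = 26


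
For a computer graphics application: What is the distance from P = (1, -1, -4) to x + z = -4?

distance = |a·x₀ + b·y₀ + c·z₀ - d| / √(a² + b² + c²)
  = |1·1 + 0·(-1) + 1·(-4) - (-4)| / √(1² + 0² + 1²)
  = |1 + 0 - 4 + 4| / √(1 + 0 + 1)
  = |1| / √2
  = 1 / 1.414
  ≈ 0.7071

0.7071


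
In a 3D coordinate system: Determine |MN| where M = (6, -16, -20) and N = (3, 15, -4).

d = √[(x₂-x₁)² + (y₂-y₁)² + (z₂-z₁)²]
  = √[(-3)² + 31² + 16²]
  = √[9 + 961 + 256]
  = √1226
  ≈ 35.01

35.01


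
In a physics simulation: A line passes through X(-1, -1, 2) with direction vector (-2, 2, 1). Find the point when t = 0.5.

P(t) = X + t·d
  = (-1 + (-2)·0.5, -1 + 2·0.5, 2 + 1·0.5)
  = (-1 - 1, -1 + 1, 2 + 0.5)
  = (-2, 0, 2.5)

(-2, 0, 2.5)


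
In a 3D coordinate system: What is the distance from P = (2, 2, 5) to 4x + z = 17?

distance = |a·x₀ + b·y₀ + c·z₀ - d| / √(a² + b² + c²)
  = |4·2 + 0·2 + 1·5 - 17| / √(4² + 0² + 1²)
  = |8 + 0 + 5 - 17| / √(16 + 0 + 1)
  = |-4| / √17
  = 4 / 4.123
  ≈ 0.9701

0.9701


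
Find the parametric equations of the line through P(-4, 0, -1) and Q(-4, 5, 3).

Direction vector d = Q - P = (-4 + 4, 5 + 0, 3 + 1) = (0, 5, 4)
Parametric form r = P + t·d:
x = -4, y = 0 + 5t, z = -1 + 4t

x = -4, y = 0 + 5t, z = -1 + 4t


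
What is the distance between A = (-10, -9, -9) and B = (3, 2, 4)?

d = √[(x₂-x₁)² + (y₂-y₁)² + (z₂-z₁)²]
  = √[13² + 11² + 13²]
  = √[169 + 121 + 169]
  = √459
  ≈ 21.42

21.42


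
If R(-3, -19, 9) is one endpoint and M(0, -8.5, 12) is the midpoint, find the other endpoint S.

S = 2M - R
  = (2·0 - (-3), 2·(-8.5) - (-19), 2·12 - 9)
  = (0 + 3, -17 + 19, 24 - 9)
  = (3, 2, 15)

(3, 2, 15)


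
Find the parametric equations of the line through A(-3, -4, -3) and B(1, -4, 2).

Direction vector d = B - A = (1 + 3, -4 + 4, 2 + 3) = (4, 0, 5)
Parametric form r = A + t·d:
x = -3 + 4t, y = -4, z = -3 + 5t

x = -3 + 4t, y = -4, z = -3 + 5t


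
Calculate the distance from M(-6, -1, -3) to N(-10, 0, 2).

d = √[(x₂-x₁)² + (y₂-y₁)² + (z₂-z₁)²]
  = √[(-4)² + 1² + 5²]
  = √[16 + 1 + 25]
  = √42
  ≈ 6.481

6.481


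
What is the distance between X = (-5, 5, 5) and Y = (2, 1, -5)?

d = √[(x₂-x₁)² + (y₂-y₁)² + (z₂-z₁)²]
  = √[7² + (-4)² + (-10)²]
  = √[49 + 16 + 100]
  = √165
  ≈ 12.85

12.85


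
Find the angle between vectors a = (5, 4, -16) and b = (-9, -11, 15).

a·b = 5·(-9) + 4·(-11) + (-16)·15 = -45 - 44 - 240 = -329
|a| = √(5² + 4² + (-16)²) = √297 ≈ 17.23
|b| = √((-9)² + (-11)² + 15²) = √427 ≈ 20.66
cos θ = (a·b)/(|a||b|) = -329/(17.23·20.66) ≈ -0.9239
θ = arccos(-0.9239) ≈ 157.5°

157.5°


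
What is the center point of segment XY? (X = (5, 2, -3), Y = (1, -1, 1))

M = ((x₁+x₂)/2, (y₁+y₂)/2, (z₁+z₂)/2)
  = ((5 + 1)/2, (2 - 1)/2, (-3 + 1)/2)
  = (6/2, 1/2, -2/2)
  = (3, 0.5, -1)

(3, 0.5, -1)


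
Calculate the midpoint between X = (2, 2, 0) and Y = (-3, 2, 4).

M = ((x₁+x₂)/2, (y₁+y₂)/2, (z₁+z₂)/2)
  = ((2 - 3)/2, (2 + 2)/2, (0 + 4)/2)
  = (-1/2, 4/2, 4/2)
  = (-0.5, 2, 2)

(-0.5, 2, 2)


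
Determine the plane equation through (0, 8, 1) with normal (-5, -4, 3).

The plane through P with normal n = (a, b, c) satisfies n·(r - P) = 0,
i.e. ax + by + cz = a·x₀ + b·y₀ + c·z₀.
d = (-5)·0 + (-4)·8 + 3·1
  = 0 - 32 + 3
  = -29
Equation: -5x - 4y + 3z = -29

-5x - 4y + 3z = -29


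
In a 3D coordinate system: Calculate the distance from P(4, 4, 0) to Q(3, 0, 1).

d = √[(x₂-x₁)² + (y₂-y₁)² + (z₂-z₁)²]
  = √[(-1)² + (-4)² + 1²]
  = √[1 + 16 + 1]
  = √18
  ≈ 4.243

4.243


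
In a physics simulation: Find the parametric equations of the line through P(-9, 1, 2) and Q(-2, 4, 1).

Direction vector d = Q - P = (-2 + 9, 4 - 1, 1 - 2) = (7, 3, -1)
Parametric form r = P + t·d:
x = -9 + 7t, y = 1 + 3t, z = 2 - t

x = -9 + 7t, y = 1 + 3t, z = 2 - t


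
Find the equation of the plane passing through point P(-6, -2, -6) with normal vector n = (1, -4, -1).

The plane through P with normal n = (a, b, c) satisfies n·(r - P) = 0,
i.e. ax + by + cz = a·x₀ + b·y₀ + c·z₀.
d = 1·(-6) + (-4)·(-2) + (-1)·(-6)
  = -6 + 8 + 6
  = 8
Equation: x - 4y - z = 8

x - 4y - z = 8


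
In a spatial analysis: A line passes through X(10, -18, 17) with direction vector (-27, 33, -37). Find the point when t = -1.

P(t) = X + t·d
  = (10 + (-27)·(-1), -18 + 33·(-1), 17 + (-37)·(-1))
  = (10 + 27, -18 - 33, 17 + 37)
  = (37, -51, 54)

(37, -51, 54)


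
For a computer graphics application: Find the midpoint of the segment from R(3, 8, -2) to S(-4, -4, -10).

M = ((x₁+x₂)/2, (y₁+y₂)/2, (z₁+z₂)/2)
  = ((3 - 4)/2, (8 - 4)/2, (-2 - 10)/2)
  = (-1/2, 4/2, -12/2)
  = (-0.5, 2, -6)

(-0.5, 2, -6)


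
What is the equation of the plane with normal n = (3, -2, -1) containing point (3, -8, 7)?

The plane through P with normal n = (a, b, c) satisfies n·(r - P) = 0,
i.e. ax + by + cz = a·x₀ + b·y₀ + c·z₀.
d = 3·3 + (-2)·(-8) + (-1)·7
  = 9 + 16 - 7
  = 18
Equation: 3x - 2y - z = 18

3x - 2y - z = 18


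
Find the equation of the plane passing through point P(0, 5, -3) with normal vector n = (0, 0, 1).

The plane through P with normal n = (a, b, c) satisfies n·(r - P) = 0,
i.e. ax + by + cz = a·x₀ + b·y₀ + c·z₀.
d = 0·0 + 0·5 + 1·(-3)
  = 0 + 0 - 3
  = -3
Equation: z = -3

z = -3


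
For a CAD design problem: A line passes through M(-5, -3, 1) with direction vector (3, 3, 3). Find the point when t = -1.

P(t) = M + t·d
  = (-5 + 3·(-1), -3 + 3·(-1), 1 + 3·(-1))
  = (-5 - 3, -3 - 3, 1 - 3)
  = (-8, -6, -2)

(-8, -6, -2)


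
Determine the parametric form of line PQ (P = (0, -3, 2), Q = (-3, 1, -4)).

Direction vector d = Q - P = (-3 + 0, 1 + 3, -4 - 2) = (-3, 4, -6)
Parametric form r = P + t·d:
x = 0 - 3t, y = -3 + 4t, z = 2 - 6t

x = 0 - 3t, y = -3 + 4t, z = 2 - 6t


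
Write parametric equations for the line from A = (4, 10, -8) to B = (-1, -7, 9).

Direction vector d = B - A = (-1 - 4, -7 - 10, 9 + 8) = (-5, -17, 17)
Parametric form r = A + t·d:
x = 4 - 5t, y = 10 - 17t, z = -8 + 17t

x = 4 - 5t, y = 10 - 17t, z = -8 + 17t


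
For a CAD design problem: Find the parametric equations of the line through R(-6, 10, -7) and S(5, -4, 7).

Direction vector d = S - R = (5 + 6, -4 - 10, 7 + 7) = (11, -14, 14)
Parametric form r = R + t·d:
x = -6 + 11t, y = 10 - 14t, z = -7 + 14t

x = -6 + 11t, y = 10 - 14t, z = -7 + 14t


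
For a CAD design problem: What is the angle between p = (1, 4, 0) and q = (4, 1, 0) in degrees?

p·q = 1·4 + 4·1 + 0·0 = 4 + 4 + 0 = 8
|p| = √(1² + 4² + 0²) = √17 ≈ 4.123
|q| = √(4² + 1² + 0²) = √17 ≈ 4.123
cos θ = (p·q)/(|p||q|) = 8/(4.123·4.123) ≈ 0.4706
θ = arccos(0.4706) ≈ 61.93°

61.93°


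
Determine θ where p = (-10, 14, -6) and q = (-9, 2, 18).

p·q = (-10)·(-9) + 14·2 + (-6)·18 = 90 + 28 - 108 = 10
|p| = √((-10)² + 14² + (-6)²) = √332 ≈ 18.22
|q| = √((-9)² + 2² + 18²) = √409 ≈ 20.22
cos θ = (p·q)/(|p||q|) = 10/(18.22·20.22) ≈ 0.02714
θ = arccos(0.02714) ≈ 88.44°

88.44°


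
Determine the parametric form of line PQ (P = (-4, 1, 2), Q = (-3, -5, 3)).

Direction vector d = Q - P = (-3 + 4, -5 - 1, 3 - 2) = (1, -6, 1)
Parametric form r = P + t·d:
x = -4 + t, y = 1 - 6t, z = 2 + t

x = -4 + t, y = 1 - 6t, z = 2 + t


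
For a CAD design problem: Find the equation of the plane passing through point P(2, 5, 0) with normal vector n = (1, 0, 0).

The plane through P with normal n = (a, b, c) satisfies n·(r - P) = 0,
i.e. ax + by + cz = a·x₀ + b·y₀ + c·z₀.
d = 1·2 + 0·5 + 0·0
  = 2 + 0 + 0
  = 2
Equation: x = 2

x = 2


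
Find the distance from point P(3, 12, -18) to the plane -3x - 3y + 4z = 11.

distance = |a·x₀ + b·y₀ + c·z₀ - d| / √(a² + b² + c²)
  = |(-3)·3 + (-3)·12 + 4·(-18) - 11| / √((-3)² + (-3)² + 4²)
  = |-9 - 36 - 72 - 11| / √(9 + 9 + 16)
  = |-128| / √34
  = 128 / 5.831
  ≈ 21.95

21.95


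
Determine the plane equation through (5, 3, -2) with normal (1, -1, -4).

The plane through P with normal n = (a, b, c) satisfies n·(r - P) = 0,
i.e. ax + by + cz = a·x₀ + b·y₀ + c·z₀.
d = 1·5 + (-1)·3 + (-4)·(-2)
  = 5 - 3 + 8
  = 10
Equation: x - y - 4z = 10

x - y - 4z = 10


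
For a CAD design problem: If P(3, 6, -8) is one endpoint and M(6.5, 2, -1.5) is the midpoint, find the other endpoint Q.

Q = 2M - P
  = (2·6.5 - 3, 2·2 - 6, 2·(-1.5) - (-8))
  = (13 - 3, 4 - 6, -3 + 8)
  = (10, -2, 5)

(10, -2, 5)


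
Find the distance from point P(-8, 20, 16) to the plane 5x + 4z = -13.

distance = |a·x₀ + b·y₀ + c·z₀ - d| / √(a² + b² + c²)
  = |5·(-8) + 0·20 + 4·16 - (-13)| / √(5² + 0² + 4²)
  = |-40 + 0 + 64 + 13| / √(25 + 0 + 16)
  = |37| / √41
  = 37 / 6.403
  ≈ 5.778

5.778


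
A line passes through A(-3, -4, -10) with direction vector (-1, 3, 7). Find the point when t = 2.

P(t) = A + t·d
  = (-3 + (-1)·2, -4 + 3·2, -10 + 7·2)
  = (-3 - 2, -4 + 6, -10 + 14)
  = (-5, 2, 4)

(-5, 2, 4)


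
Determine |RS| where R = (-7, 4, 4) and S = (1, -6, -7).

d = √[(x₂-x₁)² + (y₂-y₁)² + (z₂-z₁)²]
  = √[8² + (-10)² + (-11)²]
  = √[64 + 100 + 121]
  = √285
  ≈ 16.88

16.88


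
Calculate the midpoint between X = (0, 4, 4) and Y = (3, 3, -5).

M = ((x₁+x₂)/2, (y₁+y₂)/2, (z₁+z₂)/2)
  = ((0 + 3)/2, (4 + 3)/2, (4 - 5)/2)
  = (3/2, 7/2, -1/2)
  = (1.5, 3.5, -0.5)

(1.5, 3.5, -0.5)


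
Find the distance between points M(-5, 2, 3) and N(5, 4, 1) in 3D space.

d = √[(x₂-x₁)² + (y₂-y₁)² + (z₂-z₁)²]
  = √[10² + 2² + (-2)²]
  = √[100 + 4 + 4]
  = √108
  ≈ 10.39

10.39


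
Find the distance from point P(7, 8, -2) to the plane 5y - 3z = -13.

distance = |a·x₀ + b·y₀ + c·z₀ - d| / √(a² + b² + c²)
  = |0·7 + 5·8 + (-3)·(-2) - (-13)| / √(0² + 5² + (-3)²)
  = |0 + 40 + 6 + 13| / √(0 + 25 + 9)
  = |59| / √34
  = 59 / 5.831
  ≈ 10.12

10.12


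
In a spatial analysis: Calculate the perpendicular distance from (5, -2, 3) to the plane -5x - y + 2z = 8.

distance = |a·x₀ + b·y₀ + c·z₀ - d| / √(a² + b² + c²)
  = |(-5)·5 + (-1)·(-2) + 2·3 - 8| / √((-5)² + (-1)² + 2²)
  = |-25 + 2 + 6 - 8| / √(25 + 1 + 4)
  = |-25| / √30
  = 25 / 5.477
  ≈ 4.564

4.564


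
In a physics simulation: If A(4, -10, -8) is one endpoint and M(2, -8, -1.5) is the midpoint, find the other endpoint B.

B = 2M - A
  = (2·2 - 4, 2·(-8) - (-10), 2·(-1.5) - (-8))
  = (4 - 4, -16 + 10, -3 + 8)
  = (0, -6, 5)

(0, -6, 5)


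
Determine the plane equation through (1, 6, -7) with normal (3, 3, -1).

The plane through P with normal n = (a, b, c) satisfies n·(r - P) = 0,
i.e. ax + by + cz = a·x₀ + b·y₀ + c·z₀.
d = 3·1 + 3·6 + (-1)·(-7)
  = 3 + 18 + 7
  = 28
Equation: 3x + 3y - z = 28

3x + 3y - z = 28


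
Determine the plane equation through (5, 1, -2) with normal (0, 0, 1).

The plane through P with normal n = (a, b, c) satisfies n·(r - P) = 0,
i.e. ax + by + cz = a·x₀ + b·y₀ + c·z₀.
d = 0·5 + 0·1 + 1·(-2)
  = 0 + 0 - 2
  = -2
Equation: z = -2

z = -2


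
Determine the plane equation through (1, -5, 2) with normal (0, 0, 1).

The plane through P with normal n = (a, b, c) satisfies n·(r - P) = 0,
i.e. ax + by + cz = a·x₀ + b·y₀ + c·z₀.
d = 0·1 + 0·(-5) + 1·2
  = 0 + 0 + 2
  = 2
Equation: z = 2

z = 2


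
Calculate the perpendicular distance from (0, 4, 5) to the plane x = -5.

distance = |a·x₀ + b·y₀ + c·z₀ - d| / √(a² + b² + c²)
  = |1·0 + 0·4 + 0·5 - (-5)| / √(1² + 0² + 0²)
  = |0 + 0 + 0 + 5| / √(1 + 0 + 0)
  = |5| / √1
  = 5 / 1
  ≈ 5

5


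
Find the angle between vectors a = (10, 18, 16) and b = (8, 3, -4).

a·b = 10·8 + 18·3 + 16·(-4) = 80 + 54 - 64 = 70
|a| = √(10² + 18² + 16²) = √680 ≈ 26.08
|b| = √(8² + 3² + (-4)²) = √89 ≈ 9.434
cos θ = (a·b)/(|a||b|) = 70/(26.08·9.434) ≈ 0.2845
θ = arccos(0.2845) ≈ 73.47°

73.47°


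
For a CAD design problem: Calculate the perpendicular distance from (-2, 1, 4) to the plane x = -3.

distance = |a·x₀ + b·y₀ + c·z₀ - d| / √(a² + b² + c²)
  = |1·(-2) + 0·1 + 0·4 - (-3)| / √(1² + 0² + 0²)
  = |-2 + 0 + 0 + 3| / √(1 + 0 + 0)
  = |1| / √1
  = 1 / 1
  ≈ 1

1


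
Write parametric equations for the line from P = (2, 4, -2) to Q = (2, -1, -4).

Direction vector d = Q - P = (2 - 2, -1 - 4, -4 + 2) = (0, -5, -2)
Parametric form r = P + t·d:
x = 2, y = 4 - 5t, z = -2 - 2t

x = 2, y = 4 - 5t, z = -2 - 2t


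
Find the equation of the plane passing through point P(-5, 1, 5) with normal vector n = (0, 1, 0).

The plane through P with normal n = (a, b, c) satisfies n·(r - P) = 0,
i.e. ax + by + cz = a·x₀ + b·y₀ + c·z₀.
d = 0·(-5) + 1·1 + 0·5
  = 0 + 1 + 0
  = 1
Equation: y = 1

y = 1


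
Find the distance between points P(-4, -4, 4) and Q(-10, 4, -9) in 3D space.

d = √[(x₂-x₁)² + (y₂-y₁)² + (z₂-z₁)²]
  = √[(-6)² + 8² + (-13)²]
  = √[36 + 64 + 169]
  = √269
  ≈ 16.4

16.4


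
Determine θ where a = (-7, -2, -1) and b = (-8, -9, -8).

a·b = (-7)·(-8) + (-2)·(-9) + (-1)·(-8) = 56 + 18 + 8 = 82
|a| = √((-7)² + (-2)² + (-1)²) = √54 ≈ 7.348
|b| = √((-8)² + (-9)² + (-8)²) = √209 ≈ 14.46
cos θ = (a·b)/(|a||b|) = 82/(7.348·14.46) ≈ 0.7719
θ = arccos(0.7719) ≈ 39.48°

39.48°


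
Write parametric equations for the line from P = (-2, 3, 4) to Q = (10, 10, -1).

Direction vector d = Q - P = (10 + 2, 10 - 3, -1 - 4) = (12, 7, -5)
Parametric form r = P + t·d:
x = -2 + 12t, y = 3 + 7t, z = 4 - 5t

x = -2 + 12t, y = 3 + 7t, z = 4 - 5t


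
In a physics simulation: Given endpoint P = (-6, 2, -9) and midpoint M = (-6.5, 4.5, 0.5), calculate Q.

Q = 2M - P
  = (2·(-6.5) - (-6), 2·4.5 - 2, 2·0.5 - (-9))
  = (-13 + 6, 9 - 2, 1 + 9)
  = (-7, 7, 10)

(-7, 7, 10)


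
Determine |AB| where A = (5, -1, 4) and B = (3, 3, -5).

d = √[(x₂-x₁)² + (y₂-y₁)² + (z₂-z₁)²]
  = √[(-2)² + 4² + (-9)²]
  = √[4 + 16 + 81]
  = √101
  ≈ 10.05

10.05


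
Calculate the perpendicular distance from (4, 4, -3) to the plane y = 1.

distance = |a·x₀ + b·y₀ + c·z₀ - d| / √(a² + b² + c²)
  = |0·4 + 1·4 + 0·(-3) - 1| / √(0² + 1² + 0²)
  = |0 + 4 + 0 - 1| / √(0 + 1 + 0)
  = |3| / √1
  = 3 / 1
  ≈ 3

3


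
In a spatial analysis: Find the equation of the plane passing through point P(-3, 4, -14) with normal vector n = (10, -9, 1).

The plane through P with normal n = (a, b, c) satisfies n·(r - P) = 0,
i.e. ax + by + cz = a·x₀ + b·y₀ + c·z₀.
d = 10·(-3) + (-9)·4 + 1·(-14)
  = -30 - 36 - 14
  = -80
Equation: 10x - 9y + z = -80

10x - 9y + z = -80


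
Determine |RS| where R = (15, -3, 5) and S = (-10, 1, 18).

d = √[(x₂-x₁)² + (y₂-y₁)² + (z₂-z₁)²]
  = √[(-25)² + 4² + 13²]
  = √[625 + 16 + 169]
  = √810
  ≈ 28.46

28.46


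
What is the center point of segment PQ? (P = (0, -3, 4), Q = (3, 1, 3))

M = ((x₁+x₂)/2, (y₁+y₂)/2, (z₁+z₂)/2)
  = ((0 + 3)/2, (-3 + 1)/2, (4 + 3)/2)
  = (3/2, -2/2, 7/2)
  = (1.5, -1, 3.5)

(1.5, -1, 3.5)


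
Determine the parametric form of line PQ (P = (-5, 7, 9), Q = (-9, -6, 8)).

Direction vector d = Q - P = (-9 + 5, -6 - 7, 8 - 9) = (-4, -13, -1)
Parametric form r = P + t·d:
x = -5 - 4t, y = 7 - 13t, z = 9 - t

x = -5 - 4t, y = 7 - 13t, z = 9 - t


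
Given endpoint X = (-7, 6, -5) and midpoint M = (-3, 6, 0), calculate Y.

Y = 2M - X
  = (2·(-3) - (-7), 2·6 - 6, 2·0 - (-5))
  = (-6 + 7, 12 - 6, 0 + 5)
  = (1, 6, 5)

(1, 6, 5)


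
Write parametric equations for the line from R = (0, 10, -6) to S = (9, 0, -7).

Direction vector d = S - R = (9 + 0, 0 - 10, -7 + 6) = (9, -10, -1)
Parametric form r = R + t·d:
x = 0 + 9t, y = 10 - 10t, z = -6 - t

x = 0 + 9t, y = 10 - 10t, z = -6 - t


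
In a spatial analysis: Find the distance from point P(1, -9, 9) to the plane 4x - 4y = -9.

distance = |a·x₀ + b·y₀ + c·z₀ - d| / √(a² + b² + c²)
  = |4·1 + (-4)·(-9) + 0·9 - (-9)| / √(4² + (-4)² + 0²)
  = |4 + 36 + 0 + 9| / √(16 + 16 + 0)
  = |49| / √32
  = 49 / 5.657
  ≈ 8.662

8.662


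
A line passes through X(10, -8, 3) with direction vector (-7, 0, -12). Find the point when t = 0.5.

P(t) = X + t·d
  = (10 + (-7)·0.5, -8 + 0·0.5, 3 + (-12)·0.5)
  = (10 - 3.5, -8 + 0, 3 - 6)
  = (6.5, -8, -3)

(6.5, -8, -3)


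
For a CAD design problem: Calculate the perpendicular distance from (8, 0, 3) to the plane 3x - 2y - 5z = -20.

distance = |a·x₀ + b·y₀ + c·z₀ - d| / √(a² + b² + c²)
  = |3·8 + (-2)·0 + (-5)·3 - (-20)| / √(3² + (-2)² + (-5)²)
  = |24 + 0 - 15 + 20| / √(9 + 4 + 25)
  = |29| / √38
  = 29 / 6.164
  ≈ 4.704

4.704


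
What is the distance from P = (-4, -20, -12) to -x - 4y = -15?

distance = |a·x₀ + b·y₀ + c·z₀ - d| / √(a² + b² + c²)
  = |(-1)·(-4) + (-4)·(-20) + 0·(-12) - (-15)| / √((-1)² + (-4)² + 0²)
  = |4 + 80 + 0 + 15| / √(1 + 16 + 0)
  = |99| / √17
  = 99 / 4.123
  ≈ 24.01

24.01


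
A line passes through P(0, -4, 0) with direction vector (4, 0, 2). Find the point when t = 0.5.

P(t) = P + t·d
  = (0 + 4·0.5, -4 + 0·0.5, 0 + 2·0.5)
  = (0 + 2, -4 + 0, 0 + 1)
  = (2, -4, 1)

(2, -4, 1)


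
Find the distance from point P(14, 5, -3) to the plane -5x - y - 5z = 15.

distance = |a·x₀ + b·y₀ + c·z₀ - d| / √(a² + b² + c²)
  = |(-5)·14 + (-1)·5 + (-5)·(-3) - 15| / √((-5)² + (-1)² + (-5)²)
  = |-70 - 5 + 15 - 15| / √(25 + 1 + 25)
  = |-75| / √51
  = 75 / 7.141
  ≈ 10.5

10.5


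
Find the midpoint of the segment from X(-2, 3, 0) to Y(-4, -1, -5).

M = ((x₁+x₂)/2, (y₁+y₂)/2, (z₁+z₂)/2)
  = ((-2 - 4)/2, (3 - 1)/2, (0 - 5)/2)
  = (-6/2, 2/2, -5/2)
  = (-3, 1, -2.5)

(-3, 1, -2.5)


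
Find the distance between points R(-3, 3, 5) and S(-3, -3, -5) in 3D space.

d = √[(x₂-x₁)² + (y₂-y₁)² + (z₂-z₁)²]
  = √[0² + (-6)² + (-10)²]
  = √[0 + 36 + 100]
  = √136
  ≈ 11.66

11.66


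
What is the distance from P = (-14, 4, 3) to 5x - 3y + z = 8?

distance = |a·x₀ + b·y₀ + c·z₀ - d| / √(a² + b² + c²)
  = |5·(-14) + (-3)·4 + 1·3 - 8| / √(5² + (-3)² + 1²)
  = |-70 - 12 + 3 - 8| / √(25 + 9 + 1)
  = |-87| / √35
  = 87 / 5.916
  ≈ 14.71

14.71


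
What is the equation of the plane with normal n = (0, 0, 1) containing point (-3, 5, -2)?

The plane through P with normal n = (a, b, c) satisfies n·(r - P) = 0,
i.e. ax + by + cz = a·x₀ + b·y₀ + c·z₀.
d = 0·(-3) + 0·5 + 1·(-2)
  = 0 + 0 - 2
  = -2
Equation: z = -2

z = -2


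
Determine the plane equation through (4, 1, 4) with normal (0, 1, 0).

The plane through P with normal n = (a, b, c) satisfies n·(r - P) = 0,
i.e. ax + by + cz = a·x₀ + b·y₀ + c·z₀.
d = 0·4 + 1·1 + 0·4
  = 0 + 1 + 0
  = 1
Equation: y = 1

y = 1


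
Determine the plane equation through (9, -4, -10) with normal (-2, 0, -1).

The plane through P with normal n = (a, b, c) satisfies n·(r - P) = 0,
i.e. ax + by + cz = a·x₀ + b·y₀ + c·z₀.
d = (-2)·9 + 0·(-4) + (-1)·(-10)
  = -18 + 0 + 10
  = -8
Equation: -2x - z = -8

-2x - z = -8


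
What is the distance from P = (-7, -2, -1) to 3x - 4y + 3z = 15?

distance = |a·x₀ + b·y₀ + c·z₀ - d| / √(a² + b² + c²)
  = |3·(-7) + (-4)·(-2) + 3·(-1) - 15| / √(3² + (-4)² + 3²)
  = |-21 + 8 - 3 - 15| / √(9 + 16 + 9)
  = |-31| / √34
  = 31 / 5.831
  ≈ 5.316

5.316


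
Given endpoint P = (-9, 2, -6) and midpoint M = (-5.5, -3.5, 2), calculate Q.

Q = 2M - P
  = (2·(-5.5) - (-9), 2·(-3.5) - 2, 2·2 - (-6))
  = (-11 + 9, -7 - 2, 4 + 6)
  = (-2, -9, 10)

(-2, -9, 10)


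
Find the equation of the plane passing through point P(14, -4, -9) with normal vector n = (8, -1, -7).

The plane through P with normal n = (a, b, c) satisfies n·(r - P) = 0,
i.e. ax + by + cz = a·x₀ + b·y₀ + c·z₀.
d = 8·14 + (-1)·(-4) + (-7)·(-9)
  = 112 + 4 + 63
  = 179
Equation: 8x - y - 7z = 179

8x - y - 7z = 179


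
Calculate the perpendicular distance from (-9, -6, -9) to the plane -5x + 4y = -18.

distance = |a·x₀ + b·y₀ + c·z₀ - d| / √(a² + b² + c²)
  = |(-5)·(-9) + 4·(-6) + 0·(-9) - (-18)| / √((-5)² + 4² + 0²)
  = |45 - 24 + 0 + 18| / √(25 + 16 + 0)
  = |39| / √41
  = 39 / 6.403
  ≈ 6.091

6.091


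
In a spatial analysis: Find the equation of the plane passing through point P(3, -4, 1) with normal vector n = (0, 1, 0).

The plane through P with normal n = (a, b, c) satisfies n·(r - P) = 0,
i.e. ax + by + cz = a·x₀ + b·y₀ + c·z₀.
d = 0·3 + 1·(-4) + 0·1
  = 0 - 4 + 0
  = -4
Equation: y = -4

y = -4


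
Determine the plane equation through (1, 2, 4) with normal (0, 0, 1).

The plane through P with normal n = (a, b, c) satisfies n·(r - P) = 0,
i.e. ax + by + cz = a·x₀ + b·y₀ + c·z₀.
d = 0·1 + 0·2 + 1·4
  = 0 + 0 + 4
  = 4
Equation: z = 4

z = 4


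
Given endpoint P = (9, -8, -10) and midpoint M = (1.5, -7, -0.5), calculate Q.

Q = 2M - P
  = (2·1.5 - 9, 2·(-7) - (-8), 2·(-0.5) - (-10))
  = (3 - 9, -14 + 8, -1 + 10)
  = (-6, -6, 9)

(-6, -6, 9)


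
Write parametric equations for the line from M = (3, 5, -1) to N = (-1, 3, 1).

Direction vector d = N - M = (-1 - 3, 3 - 5, 1 + 1) = (-4, -2, 2)
Parametric form r = M + t·d:
x = 3 - 4t, y = 5 - 2t, z = -1 + 2t

x = 3 - 4t, y = 5 - 2t, z = -1 + 2t


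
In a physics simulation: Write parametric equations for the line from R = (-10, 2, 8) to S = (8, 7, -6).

Direction vector d = S - R = (8 + 10, 7 - 2, -6 - 8) = (18, 5, -14)
Parametric form r = R + t·d:
x = -10 + 18t, y = 2 + 5t, z = 8 - 14t

x = -10 + 18t, y = 2 + 5t, z = 8 - 14t


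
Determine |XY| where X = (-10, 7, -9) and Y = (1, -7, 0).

d = √[(x₂-x₁)² + (y₂-y₁)² + (z₂-z₁)²]
  = √[11² + (-14)² + 9²]
  = √[121 + 196 + 81]
  = √398
  ≈ 19.95

19.95


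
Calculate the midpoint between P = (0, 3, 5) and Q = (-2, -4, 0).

M = ((x₁+x₂)/2, (y₁+y₂)/2, (z₁+z₂)/2)
  = ((0 - 2)/2, (3 - 4)/2, (5 + 0)/2)
  = (-2/2, -1/2, 5/2)
  = (-1, -0.5, 2.5)

(-1, -0.5, 2.5)


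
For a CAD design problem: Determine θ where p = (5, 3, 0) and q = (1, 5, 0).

p·q = 5·1 + 3·5 + 0·0 = 5 + 15 + 0 = 20
|p| = √(5² + 3² + 0²) = √34 ≈ 5.831
|q| = √(1² + 5² + 0²) = √26 ≈ 5.099
cos θ = (p·q)/(|p||q|) = 20/(5.831·5.099) ≈ 0.6727
θ = arccos(0.6727) ≈ 47.73°

47.73°


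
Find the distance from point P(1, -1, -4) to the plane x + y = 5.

distance = |a·x₀ + b·y₀ + c·z₀ - d| / √(a² + b² + c²)
  = |1·1 + 1·(-1) + 0·(-4) - 5| / √(1² + 1² + 0²)
  = |1 - 1 + 0 - 5| / √(1 + 1 + 0)
  = |-5| / √2
  = 5 / 1.414
  ≈ 3.536

3.536


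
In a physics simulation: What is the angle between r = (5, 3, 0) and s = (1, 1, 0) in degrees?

r·s = 5·1 + 3·1 + 0·0 = 5 + 3 + 0 = 8
|r| = √(5² + 3² + 0²) = √34 ≈ 5.831
|s| = √(1² + 1² + 0²) = √2 ≈ 1.414
cos θ = (r·s)/(|r||s|) = 8/(5.831·1.414) ≈ 0.9701
θ = arccos(0.9701) ≈ 14.04°

14.04°


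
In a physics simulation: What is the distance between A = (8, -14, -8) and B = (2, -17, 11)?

d = √[(x₂-x₁)² + (y₂-y₁)² + (z₂-z₁)²]
  = √[(-6)² + (-3)² + 19²]
  = √[36 + 9 + 361]
  = √406
  ≈ 20.15

20.15


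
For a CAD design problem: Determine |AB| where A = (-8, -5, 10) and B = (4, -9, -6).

d = √[(x₂-x₁)² + (y₂-y₁)² + (z₂-z₁)²]
  = √[12² + (-4)² + (-16)²]
  = √[144 + 16 + 256]
  = √416
  ≈ 20.4

20.4


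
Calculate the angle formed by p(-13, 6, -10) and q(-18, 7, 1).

p·q = (-13)·(-18) + 6·7 + (-10)·1 = 234 + 42 - 10 = 266
|p| = √((-13)² + 6² + (-10)²) = √305 ≈ 17.46
|q| = √((-18)² + 7² + 1²) = √374 ≈ 19.34
cos θ = (p·q)/(|p||q|) = 266/(17.46·19.34) ≈ 0.7876
θ = arccos(0.7876) ≈ 38.04°

38.04°


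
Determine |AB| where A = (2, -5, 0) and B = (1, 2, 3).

d = √[(x₂-x₁)² + (y₂-y₁)² + (z₂-z₁)²]
  = √[(-1)² + 7² + 3²]
  = √[1 + 49 + 9]
  = √59
  ≈ 7.681

7.681


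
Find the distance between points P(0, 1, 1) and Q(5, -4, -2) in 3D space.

d = √[(x₂-x₁)² + (y₂-y₁)² + (z₂-z₁)²]
  = √[5² + (-5)² + (-3)²]
  = √[25 + 25 + 9]
  = √59
  ≈ 7.681

7.681


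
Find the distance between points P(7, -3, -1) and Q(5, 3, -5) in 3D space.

d = √[(x₂-x₁)² + (y₂-y₁)² + (z₂-z₁)²]
  = √[(-2)² + 6² + (-4)²]
  = √[4 + 36 + 16]
  = √56
  ≈ 7.483

7.483


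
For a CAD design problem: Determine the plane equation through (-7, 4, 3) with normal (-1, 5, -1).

The plane through P with normal n = (a, b, c) satisfies n·(r - P) = 0,
i.e. ax + by + cz = a·x₀ + b·y₀ + c·z₀.
d = (-1)·(-7) + 5·4 + (-1)·3
  = 7 + 20 - 3
  = 24
Equation: -x + 5y - z = 24

-x + 5y - z = 24


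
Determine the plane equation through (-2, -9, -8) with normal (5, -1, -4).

The plane through P with normal n = (a, b, c) satisfies n·(r - P) = 0,
i.e. ax + by + cz = a·x₀ + b·y₀ + c·z₀.
d = 5·(-2) + (-1)·(-9) + (-4)·(-8)
  = -10 + 9 + 32
  = 31
Equation: 5x - y - 4z = 31

5x - y - 4z = 31


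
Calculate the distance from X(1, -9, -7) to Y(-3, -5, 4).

d = √[(x₂-x₁)² + (y₂-y₁)² + (z₂-z₁)²]
  = √[(-4)² + 4² + 11²]
  = √[16 + 16 + 121]
  = √153
  ≈ 12.37

12.37


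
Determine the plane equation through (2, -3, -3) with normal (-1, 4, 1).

The plane through P with normal n = (a, b, c) satisfies n·(r - P) = 0,
i.e. ax + by + cz = a·x₀ + b·y₀ + c·z₀.
d = (-1)·2 + 4·(-3) + 1·(-3)
  = -2 - 12 - 3
  = -17
Equation: -x + 4y + z = -17

-x + 4y + z = -17


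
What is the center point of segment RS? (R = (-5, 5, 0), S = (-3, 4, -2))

M = ((x₁+x₂)/2, (y₁+y₂)/2, (z₁+z₂)/2)
  = ((-5 - 3)/2, (5 + 4)/2, (0 - 2)/2)
  = (-8/2, 9/2, -2/2)
  = (-4, 4.5, -1)

(-4, 4.5, -1)


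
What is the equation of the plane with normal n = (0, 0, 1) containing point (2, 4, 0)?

The plane through P with normal n = (a, b, c) satisfies n·(r - P) = 0,
i.e. ax + by + cz = a·x₀ + b·y₀ + c·z₀.
d = 0·2 + 0·4 + 1·0
  = 0 + 0 + 0
  = 0
Equation: z = 0

z = 0
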